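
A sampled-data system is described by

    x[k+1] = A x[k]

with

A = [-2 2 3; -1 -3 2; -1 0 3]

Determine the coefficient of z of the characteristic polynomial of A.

-4

Expand det(zI - A) for the 3×3 matrix.
p(z) = z^3 + 2z^2 - 4z - 11.
(Check: constant term = det(-A) = (-1)^3 det A = -11; coefficient of z^2 = -tr A = 2.)
The coefficient of z is -4.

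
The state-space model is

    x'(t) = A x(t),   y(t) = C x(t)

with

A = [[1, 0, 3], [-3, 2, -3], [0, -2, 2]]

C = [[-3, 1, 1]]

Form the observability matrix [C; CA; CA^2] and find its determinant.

CA = [[-6, 0, -10]]
CA^2 = [[-6, 20, -38]]
Observability matrix O = [C; CA; CA^2] = [[-3, 1, 1], [-6, 0, -10], [-6, 20, -38]]
Expanding along the first row, det(O) = (-3)·(0·(-38) - (-10)·20) - 1·((-6)·(-38) - (-10)·(-6)) + 1·((-6)·20 - 0·(-6)) = (-3)·200 - 1·168 + 1·(-120) = -888
Since det(O) ≠ 0, rank(O) = 3 and the system is completely observable.

-888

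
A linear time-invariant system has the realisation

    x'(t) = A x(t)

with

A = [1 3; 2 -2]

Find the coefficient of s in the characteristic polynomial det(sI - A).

1

For a 2×2 matrix, det(sI - A) = s^2 - (tr A)s + det A.
tr A = -1, det A = -8.
So p(s) = s^2 + s - 8.
The coefficient of s is 1.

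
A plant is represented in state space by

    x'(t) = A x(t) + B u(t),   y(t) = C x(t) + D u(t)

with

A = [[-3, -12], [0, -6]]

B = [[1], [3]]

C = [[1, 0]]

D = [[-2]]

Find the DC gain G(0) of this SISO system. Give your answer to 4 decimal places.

G(0) = C(-A)^{-1}B + D = -C A^{-1} B + D.
det A = 18, so A^{-1} = (1/18)·adj(A) = [[-1/3, 2/3], [0, -1/6]]
A^{-1} B = [5/3, -1/2]^T
C A^{-1} B = 5/3
G(0) = D - C A^{-1} B = -2 - (5/3) = -11/3 ≈ -3.6667

-3.6667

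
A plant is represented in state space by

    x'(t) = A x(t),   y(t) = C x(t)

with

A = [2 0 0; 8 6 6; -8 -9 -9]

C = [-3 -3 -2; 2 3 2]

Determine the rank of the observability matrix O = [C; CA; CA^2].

2

CA = [[-14, 0, 0], [12, 0, 0]]
CA^2 = [[-28, 0, 0], [24, 0, 0]]
Observability matrix O = [C; CA; CA^2] = [[-3, -3, -2], [2, 3, 2], [-14, 0, 0], [12, 0, 0], [-28, 0, 0], [24, 0, 0]]
The columns c1, c2, c3 of O are linearly dependent: -2·c2 + 3·c3 = 0 (check each entry), so rank(O) ≤ 2.
The 2×2 minor from rows 1, 2, columns 1, 2 is (-3)·3 - (-3)·2 = -9 - (-6) = -3 ≠ 0, so rank(O) = 2.
rank(O) = 2 < n = 3, so the pair (A, C) is not completely observable.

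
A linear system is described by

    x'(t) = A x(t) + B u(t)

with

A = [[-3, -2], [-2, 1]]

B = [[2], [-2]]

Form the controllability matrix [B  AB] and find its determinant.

-16

AB = [[-2], [-6]]
Controllability matrix C = [B  AB] = [[2, -2], [-2, -6]]
det(C) = 2·(-6) - (-2)·(-2) = -12 - 4 = -16
Since det(C) ≠ 0, rank(C) = 2 and the system is completely controllable.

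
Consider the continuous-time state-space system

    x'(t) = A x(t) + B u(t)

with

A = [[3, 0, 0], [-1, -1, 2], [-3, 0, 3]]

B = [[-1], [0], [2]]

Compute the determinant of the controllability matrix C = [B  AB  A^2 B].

AB = [[-3], [5], [9]]
A^2B = [[-9], [16], [36]]
Controllability matrix C = [B  AB  A^2B] = [[-1, -3, -9], [0, 5, 16], [2, 9, 36]]
Expanding along the first row, det(C) = (-1)·(5·36 - 16·9) - (-3)·(0·36 - 16·2) + (-9)·(0·9 - 5·2) = (-1)·36 - (-3)·(-32) + (-9)·(-10) = -42
Since det(C) ≠ 0, rank(C) = 3 and the system is completely controllable.

-42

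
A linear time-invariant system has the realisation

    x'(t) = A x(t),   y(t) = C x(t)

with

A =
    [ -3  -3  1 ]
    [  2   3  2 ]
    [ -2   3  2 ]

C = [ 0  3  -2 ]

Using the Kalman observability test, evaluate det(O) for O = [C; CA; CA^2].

CA = [[10, 3, 2]]
CA^2 = [[-28, -15, 20]]
Observability matrix O = [C; CA; CA^2] = [[0, 3, -2], [10, 3, 2], [-28, -15, 20]]
Expanding along the first row, det(O) = 0·(3·20 - 2·(-15)) - 3·(10·20 - 2·(-28)) + (-2)·(10·(-15) - 3·(-28)) = 0·90 - 3·256 + (-2)·(-66) = -636
Since det(O) ≠ 0, rank(O) = 3 and the system is completely observable.

-636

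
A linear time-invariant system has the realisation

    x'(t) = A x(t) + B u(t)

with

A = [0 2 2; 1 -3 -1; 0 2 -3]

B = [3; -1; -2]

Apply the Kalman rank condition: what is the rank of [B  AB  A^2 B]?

3

AB = [[-6], [8], [4]]
A^2B = [[24], [-34], [4]]
Controllability matrix C = [B  AB  A^2B] = [[3, -6, 24], [-1, 8, -34], [-2, 4, 4]]
det(C) = 3·(8·4 - (-34)·4) - (-6)·((-1)·4 - (-34)·(-2)) + 24·((-1)·4 - 8·(-2)) = 3·168 - (-6)·(-72) + 24·12 = 360 ≠ 0, so rank(C) = 3.
rank(C) = 3 = n, so the pair (A, B) is completely controllable.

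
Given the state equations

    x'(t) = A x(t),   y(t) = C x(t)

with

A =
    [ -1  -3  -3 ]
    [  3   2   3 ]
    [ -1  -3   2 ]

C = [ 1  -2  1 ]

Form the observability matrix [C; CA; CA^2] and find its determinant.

CA = [[-8, -10, -7]]
CA^2 = [[-15, 25, -20]]
Observability matrix O = [C; CA; CA^2] = [[1, -2, 1], [-8, -10, -7], [-15, 25, -20]]
Expanding along the first row, det(O) = 1·((-10)·(-20) - (-7)·25) - (-2)·((-8)·(-20) - (-7)·(-15)) + 1·((-8)·25 - (-10)·(-15)) = 1·375 - (-2)·55 + 1·(-350) = 135
Since det(O) ≠ 0, rank(O) = 3 and the system is completely observable.

135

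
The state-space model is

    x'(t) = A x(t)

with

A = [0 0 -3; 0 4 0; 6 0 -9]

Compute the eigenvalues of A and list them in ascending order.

-6, -3, 4

det(sI - A) = s^3 - (tr A)s^2 + (M11 + M22 + M33)s - det A, where Mii is the 2×2 principal minor of A obtained by deleting row i and column i.
tr A = 0 + 4 + (-9) = -5; M11 = 4·(-9) - 0·0 = -36 - 0 = -36; M22 = 0·(-9) - (-3)·6 = 0 - (-18) = 18; M33 = 0·4 - 0·0 = 0 - 0 = 0; sum of minors = -18.
det A = 0·(4·(-9) - 0·0) - 0·(0·(-9) - 0·6) + (-3)·(0·0 - 4·6) = 0·(-36) - 0·0 + (-3)·(-24) = 72.
So p(s) = det(sI - A) = s^3 + 5s^2 - 18s - 72.
Rational-root test: any integer root divides -72. Testing small divisors, s = -3 works: p(-3) = -27 + 45 + 54 + (-72) = 0, so (s + 3) is a factor.
Dividing, p(s) = (s + 3)(s^2 + 2s - 24).
Factor s^2 + 2s - 24: two numbers with sum -2 and product -24 are 4 and -6, so s^2 + 2s - 24 = (s - 4)(s + 6).
Hence p(s) = (s - 4) (s + 3) (s + 6), with roots -6, -3, 4.
At least one eigenvalue has non-negative real part, so the system is not asymptotically stable.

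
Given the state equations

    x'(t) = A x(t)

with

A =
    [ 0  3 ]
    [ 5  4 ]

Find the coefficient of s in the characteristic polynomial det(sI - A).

For a 2×2 matrix, det(sI - A) = s^2 - (tr A)s + det A.
tr A = 4, det A = -15.
So p(s) = s^2 - 4s - 15.
The coefficient of s is -4.

-4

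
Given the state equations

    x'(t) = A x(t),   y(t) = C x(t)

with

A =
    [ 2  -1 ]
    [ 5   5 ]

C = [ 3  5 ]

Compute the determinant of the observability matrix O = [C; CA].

CA = [[31, 22]]
Observability matrix O = [C; CA] = [[3, 5], [31, 22]]
det(O) = 3·22 - 5·31 = 66 - 155 = -89
Since det(O) ≠ 0, rank(O) = 2 and the system is completely observable.

-89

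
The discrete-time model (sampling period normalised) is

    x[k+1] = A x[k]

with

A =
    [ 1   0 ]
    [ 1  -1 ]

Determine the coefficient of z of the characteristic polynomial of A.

0

For a 2×2 matrix, det(zI - A) = z^2 - (tr A)z + det A.
tr A = 0, det A = -1.
So p(z) = z^2 - 1.
The coefficient of z is 0.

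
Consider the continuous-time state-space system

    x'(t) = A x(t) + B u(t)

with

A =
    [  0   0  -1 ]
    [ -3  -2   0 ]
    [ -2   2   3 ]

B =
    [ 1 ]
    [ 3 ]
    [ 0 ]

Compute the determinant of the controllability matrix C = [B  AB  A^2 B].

AB = [[0], [-9], [4]]
A^2B = [[-4], [18], [-6]]
Controllability matrix C = [B  AB  A^2B] = [[1, 0, -4], [3, -9, 18], [0, 4, -6]]
Expanding along the first row, det(C) = 1·((-9)·(-6) - 18·4) - 0·(3·(-6) - 18·0) + (-4)·(3·4 - (-9)·0) = 1·(-18) - 0·(-18) + (-4)·12 = -66
Since det(C) ≠ 0, rank(C) = 3 and the system is completely controllable.

-66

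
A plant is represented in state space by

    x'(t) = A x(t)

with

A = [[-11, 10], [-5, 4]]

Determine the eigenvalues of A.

det(sI - A) = s^2 - (tr A)s + det A, with tr A = (-11) + 4 = -7 and det A = (-11)·4 - 10·(-5) = -44 - (-50) = 6.
So p(s) = det(sI - A) = s^2 + 7s + 6.
Factor s^2 + 7s + 6: two numbers with sum -7 and product 6 are -1 and -6, so s^2 + 7s + 6 = (s + 1)(s + 6).
Hence p(s) = (s + 1) (s + 6), with roots -6, -1.
All eigenvalues have negative real part, so the system is asymptotically stable.

-6, -1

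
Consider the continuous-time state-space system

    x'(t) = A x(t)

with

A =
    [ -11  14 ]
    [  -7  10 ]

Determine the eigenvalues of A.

-4, 3

det(sI - A) = s^2 - (tr A)s + det A, with tr A = (-11) + 10 = -1 and det A = (-11)·10 - 14·(-7) = -110 - (-98) = -12.
So p(s) = det(sI - A) = s^2 + s - 12.
Factor s^2 + s - 12: two numbers with sum -1 and product -12 are 3 and -4, so s^2 + s - 12 = (s - 3)(s + 4).
Hence p(s) = (s - 3) (s + 4), with roots -4, 3.
At least one eigenvalue has non-negative real part, so the system is not asymptotically stable.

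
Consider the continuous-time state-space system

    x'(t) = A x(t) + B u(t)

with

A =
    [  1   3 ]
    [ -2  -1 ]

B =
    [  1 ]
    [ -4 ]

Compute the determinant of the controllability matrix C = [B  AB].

-42

AB = [[-11], [2]]
Controllability matrix C = [B  AB] = [[1, -11], [-4, 2]]
det(C) = 1·2 - (-11)·(-4) = 2 - 44 = -42
Since det(C) ≠ 0, rank(C) = 2 and the system is completely controllable.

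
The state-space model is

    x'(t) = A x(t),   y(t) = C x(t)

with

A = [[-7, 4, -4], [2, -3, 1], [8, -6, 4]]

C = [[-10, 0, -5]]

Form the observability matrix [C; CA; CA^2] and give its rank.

CA = [[30, -10, 20]]
CA^2 = [[-70, 30, -50]]
Observability matrix O = [C; CA; CA^2] = [[-10, 0, -5], [30, -10, 20], [-70, 30, -50]]
The columns c1, c2, c3 of O are linearly dependent: -c1 + c2 + 2·c3 = 0 (check each entry), so rank(O) ≤ 2.
The 2×2 minor from rows 1, 2, columns 1, 2 is (-10)·(-10) - 0·30 = 100 - 0 = 100 ≠ 0, so rank(O) = 2.
rank(O) = 2 < n = 3, so the pair (A, C) is not completely observable.

2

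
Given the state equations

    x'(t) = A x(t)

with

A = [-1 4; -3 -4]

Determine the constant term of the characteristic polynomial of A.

For a 2×2 matrix, det(sI - A) = s^2 - (tr A)s + det A.
tr A = -5, det A = 16.
So p(s) = s^2 + 5s + 16.
The constant term is 16.

16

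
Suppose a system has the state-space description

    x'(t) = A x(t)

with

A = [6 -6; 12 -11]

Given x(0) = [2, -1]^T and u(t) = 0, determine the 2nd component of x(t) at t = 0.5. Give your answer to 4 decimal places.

det(sI - A) = s^2 - (tr A)s + det A, with tr A = 6 + (-11) = -5 and det A = 6·(-11) - (-6)·12 = -66 - (-72) = 6.
So p(s) = det(sI - A) = s^2 + 5s + 6.
Factor s^2 + 5s + 6: two numbers with sum -5 and product 6 are -2 and -3, so s^2 + 5s + 6 = (s + 2)(s + 3).
Hence p(s) = (s + 2) (s + 3), with roots -3, -2.
The eigenvalues -3, -2 are distinct and real, so A is diagonalisable and x(t) = e^{At} x(0) = V diag(e^{λ_i t}) V^{-1} x(0), where the columns of V are the eigenvectors.
λ = -3: A - (-3)I = [[9, -6], [12, -8]]. Row 1 gives 9·v1 + (-6)·v2 = 0, so take v_1 = [-2, -3]^T.
λ = -2: A - (-2)I = [[8, -6], [12, -9]]. Row 1 gives 8·v1 + (-6)·v2 = 0, so take v_2 = [3, 4]^T.
V = [v_1 v_2] = [[-2, 3], [-3, 4]] has det V = 1, so V^{-1} = adj(V)/det V = [[4, -3], [3, -2]].
Modal coordinates z(0) = V^{-1} x(0): 4·2 + (-3)·(-1) = 11; 3·2 + (-2)·(-1) = 8; so z(0) = [11, 8]^T.
x_2(t) = Σ_i (v_i)_2 · z_i(0) · e^{λ_i t} (row 2 of V times the modal terms).
x_2(0.5) = (-3)·11·e^{-3·0.5} + 4·8·e^{-2·0.5} = (-33)·0.223130 + 32·0.367879 = 4.4088.

4.4088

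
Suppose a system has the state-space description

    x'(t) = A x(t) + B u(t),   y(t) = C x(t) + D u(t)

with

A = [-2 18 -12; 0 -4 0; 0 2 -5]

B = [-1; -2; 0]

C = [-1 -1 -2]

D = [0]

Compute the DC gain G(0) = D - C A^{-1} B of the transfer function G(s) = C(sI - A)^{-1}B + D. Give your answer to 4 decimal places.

4.7000

G(0) = C(-A)^{-1}B + D = -C A^{-1} B + D.
det A = -40, so A^{-1} = (1/-40)·adj(A) = [[-1/2, -33/20, 6/5], [0, -1/4, 0], [0, -1/10, -1/5]]
A^{-1} B = [19/5, 1/2, 1/5]^T
C A^{-1} B = -47/10
G(0) = D - C A^{-1} B = 0 - (-47/10) = 47/10 ≈ 4.7000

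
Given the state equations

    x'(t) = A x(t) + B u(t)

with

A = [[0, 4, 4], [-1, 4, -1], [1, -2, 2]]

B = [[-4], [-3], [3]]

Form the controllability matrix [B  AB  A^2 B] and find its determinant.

-100

AB = [[0], [-11], [8]]
A^2B = [[-12], [-52], [38]]
Controllability matrix C = [B  AB  A^2B] = [[-4, 0, -12], [-3, -11, -52], [3, 8, 38]]
Expanding along the first row, det(C) = (-4)·((-11)·38 - (-52)·8) - 0·((-3)·38 - (-52)·3) + (-12)·((-3)·8 - (-11)·3) = (-4)·(-2) - 0·42 + (-12)·9 = -100
Since det(C) ≠ 0, rank(C) = 3 and the system is completely controllable.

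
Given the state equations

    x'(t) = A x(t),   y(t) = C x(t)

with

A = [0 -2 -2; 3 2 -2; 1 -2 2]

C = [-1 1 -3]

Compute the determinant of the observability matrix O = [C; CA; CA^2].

704

CA = [[0, 10, -6]]
CA^2 = [[24, 32, -32]]
Observability matrix O = [C; CA; CA^2] = [[-1, 1, -3], [0, 10, -6], [24, 32, -32]]
Expanding along the first row, det(O) = (-1)·(10·(-32) - (-6)·32) - 1·(0·(-32) - (-6)·24) + (-3)·(0·32 - 10·24) = (-1)·(-128) - 1·144 + (-3)·(-240) = 704
Since det(O) ≠ 0, rank(O) = 3 and the system is completely observable.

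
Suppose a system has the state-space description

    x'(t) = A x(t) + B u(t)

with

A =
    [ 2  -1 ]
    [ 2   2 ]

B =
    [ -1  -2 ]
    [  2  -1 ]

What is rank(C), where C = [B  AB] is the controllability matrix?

2

AB = [[-4, -3], [2, -6]]
Controllability matrix C = [B  AB] = [[-1, -2, -4, -3], [2, -1, 2, -6]]
Take the 2×2 submatrix of C formed by columns 1, 2: [[-1, -2], [2, -1]]. Its determinant is (-1)·(-1) - (-2)·2 = 1 - (-4) = 5 ≠ 0.
So rank(C) ≥ 2; since C has 2 rows, rank(C) = 2.
rank(C) = 2 = n, so the pair (A, B) is completely controllable.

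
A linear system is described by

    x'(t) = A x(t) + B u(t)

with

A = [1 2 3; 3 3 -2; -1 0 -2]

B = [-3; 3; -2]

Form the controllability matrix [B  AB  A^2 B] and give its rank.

3

AB = [[-3], [4], [7]]
A^2B = [[26], [-11], [-11]]
Controllability matrix C = [B  AB  A^2B] = [[-3, -3, 26], [3, 4, -11], [-2, 7, -11]]
det(C) = (-3)·(4·(-11) - (-11)·7) - (-3)·(3·(-11) - (-11)·(-2)) + 26·(3·7 - 4·(-2)) = (-3)·33 - (-3)·(-55) + 26·29 = 490 ≠ 0, so rank(C) = 3.
rank(C) = 3 = n, so the pair (A, B) is completely controllable.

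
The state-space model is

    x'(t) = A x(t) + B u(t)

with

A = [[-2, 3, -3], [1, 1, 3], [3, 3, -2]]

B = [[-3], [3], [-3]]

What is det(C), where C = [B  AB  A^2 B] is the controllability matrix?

-2430

AB = [[24], [-9], [6]]
A^2B = [[-93], [33], [33]]
Controllability matrix C = [B  AB  A^2B] = [[-3, 24, -93], [3, -9, 33], [-3, 6, 33]]
Expanding along the first row, det(C) = (-3)·((-9)·33 - 33·6) - 24·(3·33 - 33·(-3)) + (-93)·(3·6 - (-9)·(-3)) = (-3)·(-495) - 24·198 + (-93)·(-9) = -2430
Since det(C) ≠ 0, rank(C) = 3 and the system is completely controllable.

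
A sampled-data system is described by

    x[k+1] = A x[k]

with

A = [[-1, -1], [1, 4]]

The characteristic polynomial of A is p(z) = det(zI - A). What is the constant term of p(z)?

-3

For a 2×2 matrix, det(zI - A) = z^2 - (tr A)z + det A.
tr A = 3, det A = -3.
So p(z) = z^2 - 3z - 3.
The constant term is -3.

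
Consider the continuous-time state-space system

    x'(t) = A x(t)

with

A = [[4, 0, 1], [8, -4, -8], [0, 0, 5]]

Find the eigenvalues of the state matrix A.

-4, 4, 5

det(sI - A) = s^3 - (tr A)s^2 + (M11 + M22 + M33)s - det A, where Mii is the 2×2 principal minor of A obtained by deleting row i and column i.
tr A = 4 + (-4) + 5 = 5; M11 = (-4)·5 - (-8)·0 = -20 - 0 = -20; M22 = 4·5 - 1·0 = 20 - 0 = 20; M33 = 4·(-4) - 0·8 = -16 - 0 = -16; sum of minors = -16.
det A = 4·((-4)·5 - (-8)·0) - 0·(8·5 - (-8)·0) + 1·(8·0 - (-4)·0) = 4·(-20) - 0·40 + 1·0 = -80.
So p(s) = det(sI - A) = s^3 - 5s^2 - 16s + 80.
Rational-root test: any integer root divides 80. Testing small divisors, s = -4 works: p(-4) = -64 + (-80) + 64 + 80 = 0, so (s + 4) is a factor.
Dividing, p(s) = (s + 4)(s^2 - 9s + 20).
Factor s^2 - 9s + 20: two numbers with sum 9 and product 20 are 5 and 4, so s^2 - 9s + 20 = (s - 5)(s - 4).
Hence p(s) = (s - 5) (s - 4) (s + 4), with roots -4, 4, 5.
At least one eigenvalue has non-negative real part, so the system is not asymptotically stable.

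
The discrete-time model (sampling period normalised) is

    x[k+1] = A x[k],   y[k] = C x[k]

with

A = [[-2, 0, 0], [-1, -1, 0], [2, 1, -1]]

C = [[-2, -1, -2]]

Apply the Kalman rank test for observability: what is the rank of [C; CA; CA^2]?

3

CA = [[1, -1, 2]]
CA^2 = [[3, 3, -2]]
Observability matrix O = [C; CA; CA^2] = [[-2, -1, -2], [1, -1, 2], [3, 3, -2]]
det(O) = (-2)·((-1)·(-2) - 2·3) - (-1)·(1·(-2) - 2·3) + (-2)·(1·3 - (-1)·3) = (-2)·(-4) - (-1)·(-8) + (-2)·6 = -12 ≠ 0, so rank(O) = 3.
rank(O) = 3 = n, so the pair (A, C) is completely observable.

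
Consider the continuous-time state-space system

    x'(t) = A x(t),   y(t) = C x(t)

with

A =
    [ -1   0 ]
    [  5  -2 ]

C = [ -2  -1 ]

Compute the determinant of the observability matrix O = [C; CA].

CA = [[-3, 2]]
Observability matrix O = [C; CA] = [[-2, -1], [-3, 2]]
det(O) = (-2)·2 - (-1)·(-3) = -4 - 3 = -7
Since det(O) ≠ 0, rank(O) = 2 and the system is completely observable.

-7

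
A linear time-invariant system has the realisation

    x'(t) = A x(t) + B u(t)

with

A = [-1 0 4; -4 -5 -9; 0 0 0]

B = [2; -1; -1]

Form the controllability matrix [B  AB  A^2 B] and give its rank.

2

AB = [[-6], [6], [0]]
A^2B = [[6], [-6], [0]]
Controllability matrix C = [B  AB  A^2B] = [[2, -6, 6], [-1, 6, -6], [-1, 0, 0]]
The rows r1, r2, r3 of C are linearly dependent: r1 + r2 + r3 = 0 (check each entry), so rank(C) ≤ 2.
The 2×2 minor from rows 1, 2, columns 1, 2 is 2·6 - (-6)·(-1) = 12 - 6 = 6 ≠ 0, so rank(C) = 2.
rank(C) = 2 < n = 3, so the pair (A, B) is not completely controllable.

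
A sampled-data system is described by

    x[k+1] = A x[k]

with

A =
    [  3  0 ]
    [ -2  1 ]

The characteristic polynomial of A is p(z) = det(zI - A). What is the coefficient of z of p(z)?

-4

For a 2×2 matrix, det(zI - A) = z^2 - (tr A)z + det A.
tr A = 4, det A = 3.
So p(z) = z^2 - 4z + 3.
The coefficient of z is -4.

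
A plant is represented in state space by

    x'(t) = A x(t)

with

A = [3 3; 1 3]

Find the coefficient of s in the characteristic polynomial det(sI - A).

-6

For a 2×2 matrix, det(sI - A) = s^2 - (tr A)s + det A.
tr A = 6, det A = 6.
So p(s) = s^2 - 6s + 6.
The coefficient of s is -6.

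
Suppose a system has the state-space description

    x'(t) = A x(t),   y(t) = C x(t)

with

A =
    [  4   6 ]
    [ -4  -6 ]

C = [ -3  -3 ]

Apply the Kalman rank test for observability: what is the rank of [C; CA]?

1

CA = [[0, 0]]
Observability matrix O = [C; CA] = [[-3, -3], [0, 0]]
Every row of O is a scalar multiple of row 1 = [-3, -3] (multipliers 1, 0), so the rows span a one-dimensional space.
O ≠ 0, hence rank(O) = 1.
rank(O) = 1 < n = 2, so the pair (A, C) is not completely observable.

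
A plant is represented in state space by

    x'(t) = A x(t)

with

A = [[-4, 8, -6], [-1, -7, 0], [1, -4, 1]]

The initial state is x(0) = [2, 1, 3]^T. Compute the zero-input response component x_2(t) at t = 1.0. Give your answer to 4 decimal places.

0.4328

det(sI - A) = s^3 - (tr A)s^2 + (M11 + M22 + M33)s - det A, where Mii is the 2×2 principal minor of A obtained by deleting row i and column i.
tr A = (-4) + (-7) + 1 = -10; M11 = (-7)·1 - 0·(-4) = -7 - 0 = -7; M22 = (-4)·1 - (-6)·1 = -4 - (-6) = 2; M33 = (-4)·(-7) - 8·(-1) = 28 - (-8) = 36; sum of minors = 31.
det A = (-4)·((-7)·1 - 0·(-4)) - 8·((-1)·1 - 0·1) + (-6)·((-1)·(-4) - (-7)·1) = (-4)·(-7) - 8·(-1) + (-6)·11 = -30.
So p(s) = det(sI - A) = s^3 + 10s^2 + 31s + 30.
Rational-root test: any integer root divides 30. Testing small divisors, s = -2 works: p(-2) = -8 + 40 + (-62) + 30 = 0, so (s + 2) is a factor.
Dividing, p(s) = (s + 2)(s^2 + 8s + 15).
Factor s^2 + 8s + 15: two numbers with sum -8 and product 15 are -3 and -5, so s^2 + 8s + 15 = (s + 3)(s + 5).
Hence p(s) = (s + 2) (s + 3) (s + 5), with roots -5, -3, -2.
The eigenvalues -5, -3, -2 are distinct and real, so A is diagonalisable and x(t) = e^{At} x(0) = V diag(e^{λ_i t}) V^{-1} x(0), where the columns of V are the eigenvectors.
λ = -5: A - (-5)I = [[1, 8, -6], [-1, -2, 0], [1, -4, 6]]. v must be orthogonal to every row; (row 1) × (row 2) = [-12, 6, 6], so take v_1 = [2, -1, -1]^T.
λ = -3: A - (-3)I = [[-1, 8, -6], [-1, -4, 0], [1, -4, 4]]. v must be orthogonal to every row; (row 1) × (row 2) = [-24, 6, 12], so take v_2 = [-4, 1, 2]^T.
λ = -2: A - (-2)I = [[-2, 8, -6], [-1, -5, 0], [1, -4, 3]]. v must be orthogonal to every row; (row 1) × (row 2) = [-30, 6, 18], so take v_3 = [-5, 1, 3]^T.
V = [v_1 v_2 v_3] = [[2, -4, -5], [-1, 1, 1], [-1, 2, 3]] has det V = -1, so V^{-1} = adj(V)/det V = [[-1, -2, -1], [-2, -1, -3], [1, 0, 2]].
Modal coordinates z(0) = V^{-1} x(0): (-1)·2 + (-2)·1 + (-1)·3 = -7; (-2)·2 + (-1)·1 + (-3)·3 = -14; 1·2 + 0·1 + 2·3 = 8; so z(0) = [-7, -14, 8]^T.
x_2(t) = Σ_i (v_i)_2 · z_i(0) · e^{λ_i t} (row 2 of V times the modal terms).
x_2(1.0) = (-1)·(-7)·e^{-5·1.0} + 1·(-14)·e^{-3·1.0} + 1·8·e^{-2·1.0} = 7·0.006738 + (-14)·0.049787 + 8·0.135335 = 0.4328.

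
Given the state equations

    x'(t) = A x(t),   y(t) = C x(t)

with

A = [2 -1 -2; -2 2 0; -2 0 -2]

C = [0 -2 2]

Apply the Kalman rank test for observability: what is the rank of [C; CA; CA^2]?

3

CA = [[0, -4, -4]]
CA^2 = [[16, -8, 8]]
Observability matrix O = [C; CA; CA^2] = [[0, -2, 2], [0, -4, -4], [16, -8, 8]]
det(O) = 0·((-4)·8 - (-4)·(-8)) - (-2)·(0·8 - (-4)·16) + 2·(0·(-8) - (-4)·16) = 0·(-64) - (-2)·64 + 2·64 = 256 ≠ 0, so rank(O) = 3.
rank(O) = 3 = n, so the pair (A, C) is completely observable.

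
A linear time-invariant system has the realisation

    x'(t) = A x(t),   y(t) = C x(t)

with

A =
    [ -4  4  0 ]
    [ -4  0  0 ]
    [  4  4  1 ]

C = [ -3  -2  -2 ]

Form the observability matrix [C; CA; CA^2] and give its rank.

CA = [[12, -20, -2]]
CA^2 = [[24, 40, -2]]
Observability matrix O = [C; CA; CA^2] = [[-3, -2, -2], [12, -20, -2], [24, 40, -2]]
det(O) = (-3)·((-20)·(-2) - (-2)·40) - (-2)·(12·(-2) - (-2)·24) + (-2)·(12·40 - (-20)·24) = (-3)·120 - (-2)·24 + (-2)·960 = -2232 ≠ 0, so rank(O) = 3.
rank(O) = 3 = n, so the pair (A, C) is completely observable.

3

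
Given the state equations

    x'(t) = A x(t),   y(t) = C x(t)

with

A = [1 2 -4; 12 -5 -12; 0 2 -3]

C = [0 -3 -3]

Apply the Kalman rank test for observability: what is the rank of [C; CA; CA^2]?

2

CA = [[-36, 9, 45]]
CA^2 = [[72, -27, -99]]
Observability matrix O = [C; CA; CA^2] = [[0, -3, -3], [-36, 9, 45], [72, -27, -99]]
The columns c1, c2, c3 of O are linearly dependent: c1 - c2 + c3 = 0 (check each entry), so rank(O) ≤ 2.
The 2×2 minor from rows 1, 2, columns 1, 2 is 0·9 - (-3)·(-36) = 0 - 108 = -108 ≠ 0, so rank(O) = 2.
rank(O) = 2 < n = 3, so the pair (A, C) is not completely observable.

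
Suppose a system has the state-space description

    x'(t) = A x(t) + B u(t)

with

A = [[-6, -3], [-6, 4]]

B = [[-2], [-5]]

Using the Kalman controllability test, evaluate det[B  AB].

AB = [[27], [-8]]
Controllability matrix C = [B  AB] = [[-2, 27], [-5, -8]]
det(C) = (-2)·(-8) - 27·(-5) = 16 - (-135) = 151
Since det(C) ≠ 0, rank(C) = 2 and the system is completely controllable.

151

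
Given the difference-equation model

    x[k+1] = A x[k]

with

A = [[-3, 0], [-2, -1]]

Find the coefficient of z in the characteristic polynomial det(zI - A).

For a 2×2 matrix, det(zI - A) = z^2 - (tr A)z + det A.
tr A = -4, det A = 3.
So p(z) = z^2 + 4z + 3.
The coefficient of z is 4.

4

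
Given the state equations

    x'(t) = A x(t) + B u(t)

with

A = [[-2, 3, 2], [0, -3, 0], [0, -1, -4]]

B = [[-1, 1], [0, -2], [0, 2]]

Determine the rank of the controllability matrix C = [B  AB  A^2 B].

2

AB = [[2, -4], [0, 6], [0, -6]]
A^2B = [[-4, 14], [0, -18], [0, 18]]
Controllability matrix C = [B  AB  A^2B] = [[-1, 1, 2, -4, -4, 14], [0, -2, 0, 6, 0, -18], [0, 2, 0, -6, 0, 18]]
The rows r1, r2, r3 of C are linearly dependent: r2 + r3 = 0 (check each entry), so rank(C) ≤ 2.
The 2×2 minor from rows 1, 2, columns 1, 2 is (-1)·(-2) - 1·0 = 2 - 0 = 2 ≠ 0, so rank(C) = 2.
rank(C) = 2 < n = 3, so the pair (A, B) is not completely controllable.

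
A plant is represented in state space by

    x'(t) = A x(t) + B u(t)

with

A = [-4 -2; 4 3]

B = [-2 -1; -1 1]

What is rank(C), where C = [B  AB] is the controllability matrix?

AB = [[10, 2], [-11, -1]]
Controllability matrix C = [B  AB] = [[-2, -1, 10, 2], [-1, 1, -11, -1]]
Take the 2×2 submatrix of C formed by columns 1, 2: [[-2, -1], [-1, 1]]. Its determinant is (-2)·1 - (-1)·(-1) = -2 - 1 = -3 ≠ 0.
So rank(C) ≥ 2; since C has 2 rows, rank(C) = 2.
rank(C) = 2 = n, so the pair (A, B) is completely controllable.

2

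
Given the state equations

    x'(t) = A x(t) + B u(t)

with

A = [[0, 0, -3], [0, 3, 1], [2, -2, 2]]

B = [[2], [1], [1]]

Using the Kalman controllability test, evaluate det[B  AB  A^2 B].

AB = [[-3], [4], [4]]
A^2B = [[-12], [16], [-6]]
Controllability matrix C = [B  AB  A^2B] = [[2, -3, -12], [1, 4, 16], [1, 4, -6]]
Expanding along the first row, det(C) = 2·(4·(-6) - 16·4) - (-3)·(1·(-6) - 16·1) + (-12)·(1·4 - 4·1) = 2·(-88) - (-3)·(-22) + (-12)·0 = -242
Since det(C) ≠ 0, rank(C) = 3 and the system is completely controllable.

-242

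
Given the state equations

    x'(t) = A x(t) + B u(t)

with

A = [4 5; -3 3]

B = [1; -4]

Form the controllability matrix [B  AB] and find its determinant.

AB = [[-16], [-15]]
Controllability matrix C = [B  AB] = [[1, -16], [-4, -15]]
det(C) = 1·(-15) - (-16)·(-4) = -15 - 64 = -79
Since det(C) ≠ 0, rank(C) = 2 and the system is completely controllable.

-79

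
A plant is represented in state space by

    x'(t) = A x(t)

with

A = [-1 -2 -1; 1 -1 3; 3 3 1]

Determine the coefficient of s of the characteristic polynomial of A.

-5

Expand det(sI - A) for the 3×3 matrix.
p(s) = s^3 + s^2 - 5s + 12.
(Check: constant term = det(-A) = (-1)^3 det A = 12; coefficient of s^2 = -tr A = 1.)
The coefficient of s is -5.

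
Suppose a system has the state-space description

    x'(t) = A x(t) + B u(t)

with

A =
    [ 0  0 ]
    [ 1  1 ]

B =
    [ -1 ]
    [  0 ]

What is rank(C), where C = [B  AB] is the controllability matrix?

AB = [[0], [-1]]
Controllability matrix C = [B  AB] = [[-1, 0], [0, -1]]
det(C) = (-1)·(-1) - 0·0 = 1 - 0 = 1 ≠ 0, so rank(C) = 2.
rank(C) = 2 = n, so the pair (A, B) is completely controllable.

2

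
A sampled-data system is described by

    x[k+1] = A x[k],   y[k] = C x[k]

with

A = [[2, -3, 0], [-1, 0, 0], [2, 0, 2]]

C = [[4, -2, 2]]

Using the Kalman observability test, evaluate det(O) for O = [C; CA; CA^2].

CA = [[14, -12, 4]]
CA^2 = [[48, -42, 8]]
Observability matrix O = [C; CA; CA^2] = [[4, -2, 2], [14, -12, 4], [48, -42, 8]]
Expanding along the first row, det(O) = 4·((-12)·8 - 4·(-42)) - (-2)·(14·8 - 4·48) + 2·(14·(-42) - (-12)·48) = 4·72 - (-2)·(-80) + 2·(-12) = 104
Since det(O) ≠ 0, rank(O) = 3 and the system is completely observable.

104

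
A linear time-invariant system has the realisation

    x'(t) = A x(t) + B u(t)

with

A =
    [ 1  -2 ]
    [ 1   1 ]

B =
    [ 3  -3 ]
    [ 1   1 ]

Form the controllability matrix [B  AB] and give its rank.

2

AB = [[1, -5], [4, -2]]
Controllability matrix C = [B  AB] = [[3, -3, 1, -5], [1, 1, 4, -2]]
Take the 2×2 submatrix of C formed by columns 1, 2: [[3, -3], [1, 1]]. Its determinant is 3·1 - (-3)·1 = 3 - (-3) = 6 ≠ 0.
So rank(C) ≥ 2; since C has 2 rows, rank(C) = 2.
rank(C) = 2 = n, so the pair (A, B) is completely controllable.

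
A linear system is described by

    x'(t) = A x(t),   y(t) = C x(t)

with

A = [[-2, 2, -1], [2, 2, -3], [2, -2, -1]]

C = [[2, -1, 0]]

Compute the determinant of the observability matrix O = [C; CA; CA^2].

CA = [[-6, 2, 1]]
CA^2 = [[18, -10, -1]]
Observability matrix O = [C; CA; CA^2] = [[2, -1, 0], [-6, 2, 1], [18, -10, -1]]
Expanding along the first row, det(O) = 2·(2·(-1) - 1·(-10)) - (-1)·((-6)·(-1) - 1·18) + 0·((-6)·(-10) - 2·18) = 2·8 - (-1)·(-12) + 0·24 = 4
Since det(O) ≠ 0, rank(O) = 3 and the system is completely observable.

4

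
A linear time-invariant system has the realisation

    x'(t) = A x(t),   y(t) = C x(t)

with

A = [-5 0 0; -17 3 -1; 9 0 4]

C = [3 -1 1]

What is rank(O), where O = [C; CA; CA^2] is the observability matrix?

2

CA = [[11, -3, 5]]
CA^2 = [[41, -9, 23]]
Observability matrix O = [C; CA; CA^2] = [[3, -1, 1], [11, -3, 5], [41, -9, 23]]
The columns c1, c2, c3 of O are linearly dependent: -c1 - 2·c2 + c3 = 0 (check each entry), so rank(O) ≤ 2.
The 2×2 minor from rows 1, 2, columns 1, 2 is 3·(-3) - (-1)·11 = -9 - (-11) = 2 ≠ 0, so rank(O) = 2.
rank(O) = 2 < n = 3, so the pair (A, C) is not completely observable.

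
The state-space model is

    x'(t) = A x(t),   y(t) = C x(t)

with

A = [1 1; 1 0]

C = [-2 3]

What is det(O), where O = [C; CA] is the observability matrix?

1

CA = [[1, -2]]
Observability matrix O = [C; CA] = [[-2, 3], [1, -2]]
det(O) = (-2)·(-2) - 3·1 = 4 - 3 = 1
Since det(O) ≠ 0, rank(O) = 2 and the system is completely observable.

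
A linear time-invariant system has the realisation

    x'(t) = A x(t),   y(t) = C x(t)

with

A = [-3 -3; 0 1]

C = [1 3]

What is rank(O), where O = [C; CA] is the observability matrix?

2

CA = [[-3, 0]]
Observability matrix O = [C; CA] = [[1, 3], [-3, 0]]
det(O) = 1·0 - 3·(-3) = 0 - (-9) = 9 ≠ 0, so rank(O) = 2.
rank(O) = 2 = n, so the pair (A, C) is completely observable.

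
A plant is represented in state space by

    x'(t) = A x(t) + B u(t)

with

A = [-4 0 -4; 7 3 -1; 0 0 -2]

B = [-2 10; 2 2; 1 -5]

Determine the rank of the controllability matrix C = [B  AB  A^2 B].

AB = [[4, -20], [-9, 81], [-2, 10]]
A^2B = [[-8, 40], [3, 93], [4, -20]]
Controllability matrix C = [B  AB  A^2B] = [[-2, 10, 4, -20, -8, 40], [2, 2, -9, 81, 3, 93], [1, -5, -2, 10, 4, -20]]
The rows r1, r2, r3 of C are linearly dependent: r1 + 2·r3 = 0 (check each entry), so rank(C) ≤ 2.
The 2×2 minor from rows 1, 2, columns 1, 2 is (-2)·2 - 10·2 = -4 - 20 = -24 ≠ 0, so rank(C) = 2.
rank(C) = 2 < n = 3, so the pair (A, B) is not completely controllable.

2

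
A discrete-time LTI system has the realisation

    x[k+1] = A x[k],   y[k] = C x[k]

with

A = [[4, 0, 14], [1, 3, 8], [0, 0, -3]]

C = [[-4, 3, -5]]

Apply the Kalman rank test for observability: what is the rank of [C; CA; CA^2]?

2

CA = [[-13, 9, -17]]
CA^2 = [[-43, 27, -59]]
Observability matrix O = [C; CA; CA^2] = [[-4, 3, -5], [-13, 9, -17], [-43, 27, -59]]
The columns c1, c2, c3 of O are linearly dependent: -2·c1 - c2 + c3 = 0 (check each entry), so rank(O) ≤ 2.
The 2×2 minor from rows 1, 2, columns 1, 2 is (-4)·9 - 3·(-13) = -36 - (-39) = 3 ≠ 0, so rank(O) = 2.
rank(O) = 2 < n = 3, so the pair (A, C) is not completely observable.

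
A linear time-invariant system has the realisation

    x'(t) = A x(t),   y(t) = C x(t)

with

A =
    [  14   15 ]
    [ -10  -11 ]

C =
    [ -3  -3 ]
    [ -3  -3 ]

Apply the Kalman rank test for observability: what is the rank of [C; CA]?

1

CA = [[-12, -12], [-12, -12]]
Observability matrix O = [C; CA] = [[-3, -3], [-3, -3], [-12, -12], [-12, -12]]
Every row of O is a scalar multiple of row 1 = [-3, -3] (multipliers 1, 1, 4, 4), so the rows span a one-dimensional space.
O ≠ 0, hence rank(O) = 1.
rank(O) = 1 < n = 2, so the pair (A, C) is not completely observable.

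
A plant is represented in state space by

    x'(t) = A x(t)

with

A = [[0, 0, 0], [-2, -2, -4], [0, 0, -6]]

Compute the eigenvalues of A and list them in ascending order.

det(sI - A) = s^3 - (tr A)s^2 + (M11 + M22 + M33)s - det A, where Mii is the 2×2 principal minor of A obtained by deleting row i and column i.
tr A = 0 + (-2) + (-6) = -8; M11 = (-2)·(-6) - (-4)·0 = 12 - 0 = 12; M22 = 0·(-6) - 0·0 = 0 - 0 = 0; M33 = 0·(-2) - 0·(-2) = 0 - 0 = 0; sum of minors = 12.
det A = 0·((-2)·(-6) - (-4)·0) - 0·((-2)·(-6) - (-4)·0) + 0·((-2)·0 - (-2)·0) = 0·12 - 0·12 + 0·0 = 0.
So p(s) = det(sI - A) = s^3 + 8s^2 + 12s.
The constant term is 0, so p(s) = s(s^2 + 8s + 12).
Factor s^2 + 8s + 12: two numbers with sum -8 and product 12 are -2 and -6, so s^2 + 8s + 12 = (s + 2)(s + 6).
Hence p(s) = s (s + 2) (s + 6), with roots -6, -2, 0.
At least one eigenvalue has non-negative real part, so the system is not asymptotically stable.

-6, -2, 0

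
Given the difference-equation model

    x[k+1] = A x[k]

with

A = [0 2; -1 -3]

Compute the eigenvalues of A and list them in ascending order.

det(zI - A) = z^2 - (tr A)z + det A, with tr A = 0 + (-3) = -3 and det A = 0·(-3) - 2·(-1) = 0 - (-2) = 2.
So p(z) = det(zI - A) = z^2 + 3z + 2.
Factor z^2 + 3z + 2: two numbers with sum -3 and product 2 are -1 and -2, so z^2 + 3z + 2 = (z + 1)(z + 2).
Hence p(z) = (z + 1) (z + 2), with roots -2, -1.

-2, -1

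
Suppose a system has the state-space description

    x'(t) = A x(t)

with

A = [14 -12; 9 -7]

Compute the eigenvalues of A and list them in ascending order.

det(sI - A) = s^2 - (tr A)s + det A, with tr A = 14 + (-7) = 7 and det A = 14·(-7) - (-12)·9 = -98 - (-108) = 10.
So p(s) = det(sI - A) = s^2 - 7s + 10.
Factor s^2 - 7s + 10: two numbers with sum 7 and product 10 are 5 and 2, so s^2 - 7s + 10 = (s - 5)(s - 2).
Hence p(s) = (s - 5) (s - 2), with roots 2, 5.
At least one eigenvalue has non-negative real part, so the system is not asymptotically stable.

2, 5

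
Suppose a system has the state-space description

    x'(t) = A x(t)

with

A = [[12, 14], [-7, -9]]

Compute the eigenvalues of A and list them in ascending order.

-2, 5

det(sI - A) = s^2 - (tr A)s + det A, with tr A = 12 + (-9) = 3 and det A = 12·(-9) - 14·(-7) = -108 - (-98) = -10.
So p(s) = det(sI - A) = s^2 - 3s - 10.
Factor s^2 - 3s - 10: two numbers with sum 3 and product -10 are 5 and -2, so s^2 - 3s - 10 = (s - 5)(s + 2).
Hence p(s) = (s - 5) (s + 2), with roots -2, 5.
At least one eigenvalue has non-negative real part, so the system is not asymptotically stable.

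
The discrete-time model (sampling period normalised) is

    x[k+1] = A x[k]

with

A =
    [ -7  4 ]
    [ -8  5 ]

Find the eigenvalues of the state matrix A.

-3, 1

det(zI - A) = z^2 - (tr A)z + det A, with tr A = (-7) + 5 = -2 and det A = (-7)·5 - 4·(-8) = -35 - (-32) = -3.
So p(z) = det(zI - A) = z^2 + 2z - 3.
Factor z^2 + 2z - 3: two numbers with sum -2 and product -3 are 1 and -3, so z^2 + 2z - 3 = (z - 1)(z + 3).
Hence p(z) = (z - 1) (z + 3), with roots -3, 1.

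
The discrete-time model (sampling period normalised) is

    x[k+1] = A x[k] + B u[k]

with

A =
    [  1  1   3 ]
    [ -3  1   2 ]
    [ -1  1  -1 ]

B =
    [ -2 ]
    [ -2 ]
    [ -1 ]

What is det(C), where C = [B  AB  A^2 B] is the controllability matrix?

81

AB = [[-7], [2], [1]]
A^2B = [[-2], [25], [8]]
Controllability matrix C = [B  AB  A^2B] = [[-2, -7, -2], [-2, 2, 25], [-1, 1, 8]]
Expanding along the first row, det(C) = (-2)·(2·8 - 25·1) - (-7)·((-2)·8 - 25·(-1)) + (-2)·((-2)·1 - 2·(-1)) = (-2)·(-9) - (-7)·9 + (-2)·0 = 81
Since det(C) ≠ 0, rank(C) = 3 and the system is completely controllable.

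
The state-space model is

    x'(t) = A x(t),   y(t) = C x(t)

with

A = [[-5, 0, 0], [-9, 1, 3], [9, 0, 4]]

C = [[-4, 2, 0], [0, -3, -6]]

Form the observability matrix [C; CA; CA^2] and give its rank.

CA = [[2, 2, 6], [-27, -3, -33]]
CA^2 = [[26, 2, 30], [-135, -3, -141]]
Observability matrix O = [C; CA; CA^2] = [[-4, 2, 0], [0, -3, -6], [2, 2, 6], [-27, -3, -33], [26, 2, 30], [-135, -3, -141]]
The columns c1, c2, c3 of O are linearly dependent: -c1 - 2·c2 + c3 = 0 (check each entry), so rank(O) ≤ 2.
The 2×2 minor from rows 1, 2, columns 1, 2 is (-4)·(-3) - 2·0 = 12 - 0 = 12 ≠ 0, so rank(O) = 2.
rank(O) = 2 < n = 3, so the pair (A, C) is not completely observable.

2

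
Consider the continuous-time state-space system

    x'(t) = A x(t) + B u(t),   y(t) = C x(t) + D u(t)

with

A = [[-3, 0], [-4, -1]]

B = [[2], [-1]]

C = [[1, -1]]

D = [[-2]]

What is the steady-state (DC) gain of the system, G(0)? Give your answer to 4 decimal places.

2.3333

G(0) = C(-A)^{-1}B + D = -C A^{-1} B + D.
det A = 3, so A^{-1} = (1/3)·adj(A) = [[-1/3, 0], [4/3, -1]]
A^{-1} B = [-2/3, 11/3]^T
C A^{-1} B = -13/3
G(0) = D - C A^{-1} B = -2 - (-13/3) = 7/3 ≈ 2.3333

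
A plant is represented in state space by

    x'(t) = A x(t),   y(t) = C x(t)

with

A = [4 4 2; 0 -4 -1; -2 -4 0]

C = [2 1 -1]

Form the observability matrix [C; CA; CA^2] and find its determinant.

510

CA = [[10, 8, 3]]
CA^2 = [[34, -4, 12]]
Observability matrix O = [C; CA; CA^2] = [[2, 1, -1], [10, 8, 3], [34, -4, 12]]
Expanding along the first row, det(O) = 2·(8·12 - 3·(-4)) - 1·(10·12 - 3·34) + (-1)·(10·(-4) - 8·34) = 2·108 - 1·18 + (-1)·(-312) = 510
Since det(O) ≠ 0, rank(O) = 3 and the system is completely observable.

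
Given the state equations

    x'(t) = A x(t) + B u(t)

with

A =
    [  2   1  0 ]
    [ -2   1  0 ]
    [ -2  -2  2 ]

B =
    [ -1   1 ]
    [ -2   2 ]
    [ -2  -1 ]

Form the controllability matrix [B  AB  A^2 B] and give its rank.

AB = [[-4, 4], [0, 0], [2, -8]]
A^2B = [[-8, 8], [8, -8], [12, -24]]
Controllability matrix C = [B  AB  A^2B] = [[-1, 1, -4, 4, -8, 8], [-2, 2, 0, 0, 8, -8], [-2, -1, 2, -8, 12, -24]]
Take the 3×3 submatrix of C formed by columns 1, 2, 3: [[-1, 1, -4], [-2, 2, 0], [-2, -1, 2]]. Its determinant is (-1)·(2·2 - 0·(-1)) - 1·((-2)·2 - 0·(-2)) + (-4)·((-2)·(-1) - 2·(-2)) = (-1)·4 - 1·(-4) + (-4)·6 = -24 ≠ 0.
So rank(C) ≥ 3; since C has 3 rows, rank(C) = 3.
rank(C) = 3 = n, so the pair (A, B) is completely controllable.

3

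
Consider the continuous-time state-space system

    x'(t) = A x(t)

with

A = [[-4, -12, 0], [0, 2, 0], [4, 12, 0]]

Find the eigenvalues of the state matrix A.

det(sI - A) = s^3 - (tr A)s^2 + (M11 + M22 + M33)s - det A, where Mii is the 2×2 principal minor of A obtained by deleting row i and column i.
tr A = (-4) + 2 + 0 = -2; M11 = 2·0 - 0·12 = 0 - 0 = 0; M22 = (-4)·0 - 0·4 = 0 - 0 = 0; M33 = (-4)·2 - (-12)·0 = -8 - 0 = -8; sum of minors = -8.
det A = (-4)·(2·0 - 0·12) - (-12)·(0·0 - 0·4) + 0·(0·12 - 2·4) = (-4)·0 - (-12)·0 + 0·(-8) = 0.
So p(s) = det(sI - A) = s^3 + 2s^2 - 8s.
The constant term is 0, so p(s) = s(s^2 + 2s - 8).
Factor s^2 + 2s - 8: two numbers with sum -2 and product -8 are 2 and -4, so s^2 + 2s - 8 = (s - 2)(s + 4).
Hence p(s) = s (s - 2) (s + 4), with roots -4, 0, 2.
At least one eigenvalue has non-negative real part, so the system is not asymptotically stable.

-4, 0, 2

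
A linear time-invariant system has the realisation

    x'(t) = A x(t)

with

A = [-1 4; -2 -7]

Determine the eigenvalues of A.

-5, -3

det(sI - A) = s^2 - (tr A)s + det A, with tr A = (-1) + (-7) = -8 and det A = (-1)·(-7) - 4·(-2) = 7 - (-8) = 15.
So p(s) = det(sI - A) = s^2 + 8s + 15.
Factor s^2 + 8s + 15: two numbers with sum -8 and product 15 are -3 and -5, so s^2 + 8s + 15 = (s + 3)(s + 5).
Hence p(s) = (s + 3) (s + 5), with roots -5, -3.
All eigenvalues have negative real part, so the system is asymptotically stable.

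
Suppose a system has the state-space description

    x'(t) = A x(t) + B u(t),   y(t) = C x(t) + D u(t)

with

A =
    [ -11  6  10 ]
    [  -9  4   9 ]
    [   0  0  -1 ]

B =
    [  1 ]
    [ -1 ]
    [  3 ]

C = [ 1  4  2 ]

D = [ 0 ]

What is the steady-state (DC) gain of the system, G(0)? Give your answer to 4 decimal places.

G(0) = C(-A)^{-1}B + D = -C A^{-1} B + D.
det A = -10, so A^{-1} = (1/-10)·adj(A) = [[2/5, -3/5, -7/5], [9/10, -11/10, -9/10], [0, 0, -1]]
A^{-1} B = [-16/5, -7/10, -3]^T
C A^{-1} B = -12
G(0) = D - C A^{-1} B = 0 - (-12) = 12

12.0000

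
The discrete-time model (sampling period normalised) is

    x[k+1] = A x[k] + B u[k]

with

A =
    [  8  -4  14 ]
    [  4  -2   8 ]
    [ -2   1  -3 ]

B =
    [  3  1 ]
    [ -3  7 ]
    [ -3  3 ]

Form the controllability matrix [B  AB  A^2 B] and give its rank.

AB = [[-6, 22], [-6, 14], [0, -4]]
A^2B = [[-24, 64], [-12, 28], [6, -18]]
Controllability matrix C = [B  AB  A^2B] = [[3, 1, -6, 22, -24, 64], [-3, 7, -6, 14, -12, 28], [-3, 3, 0, -4, 6, -18]]
The rows r1, r2, r3 of C are linearly dependent: r1 - r2 + 2·r3 = 0 (check each entry), so rank(C) ≤ 2.
The 2×2 minor from rows 1, 2, columns 1, 2 is 3·7 - 1·(-3) = 21 - (-3) = 24 ≠ 0, so rank(C) = 2.
rank(C) = 2 < n = 3, so the pair (A, B) is not completely controllable.

2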